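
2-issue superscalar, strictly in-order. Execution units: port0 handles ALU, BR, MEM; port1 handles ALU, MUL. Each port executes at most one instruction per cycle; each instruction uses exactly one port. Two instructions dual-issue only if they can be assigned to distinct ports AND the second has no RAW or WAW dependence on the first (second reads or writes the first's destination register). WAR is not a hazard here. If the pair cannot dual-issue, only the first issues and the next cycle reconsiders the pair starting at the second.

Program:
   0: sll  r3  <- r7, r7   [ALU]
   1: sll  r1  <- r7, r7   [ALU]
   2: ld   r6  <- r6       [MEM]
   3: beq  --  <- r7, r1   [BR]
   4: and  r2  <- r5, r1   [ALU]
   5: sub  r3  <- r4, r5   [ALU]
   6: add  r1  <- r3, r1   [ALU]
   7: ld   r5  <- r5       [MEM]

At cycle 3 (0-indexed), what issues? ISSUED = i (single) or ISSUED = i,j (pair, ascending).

t=0 i0/i1:sll.ALU/sll.ALU ; dual
t=1 i2:ld.MEM ; no-port MEM/BR
t=2 i3/i4:beq.BR/and.ALU ; dual
t=3 i5:sub.ALU ; RAW r3
t=4 i6/i7:add.ALU/ld.MEM ; dual

ISSUED = 5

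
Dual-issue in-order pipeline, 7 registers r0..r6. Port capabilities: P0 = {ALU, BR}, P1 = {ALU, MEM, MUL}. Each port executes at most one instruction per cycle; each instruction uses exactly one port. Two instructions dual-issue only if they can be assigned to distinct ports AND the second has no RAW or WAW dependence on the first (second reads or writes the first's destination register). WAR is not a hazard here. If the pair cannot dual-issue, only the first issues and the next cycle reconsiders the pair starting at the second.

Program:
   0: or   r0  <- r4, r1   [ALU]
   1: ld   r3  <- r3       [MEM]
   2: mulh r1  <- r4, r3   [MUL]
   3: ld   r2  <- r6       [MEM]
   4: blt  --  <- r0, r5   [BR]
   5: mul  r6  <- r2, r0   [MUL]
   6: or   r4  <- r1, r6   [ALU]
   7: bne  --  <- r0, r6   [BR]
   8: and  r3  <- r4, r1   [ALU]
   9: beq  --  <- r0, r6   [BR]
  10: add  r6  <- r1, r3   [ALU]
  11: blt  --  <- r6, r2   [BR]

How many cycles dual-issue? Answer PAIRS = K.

PAIRS = 4

0. or+ld @i0&i1  | dual
1. mulh @i2  | no-port MUL/MEM
2. ld+blt @i3&i4  | dual
3. mul @i5  | RAW r6
4. or+bne @i6&i7  | dual
5. and+beq @i8&i9  | dual
6. add @i10  | RAW r6
7. blt @i11  | tail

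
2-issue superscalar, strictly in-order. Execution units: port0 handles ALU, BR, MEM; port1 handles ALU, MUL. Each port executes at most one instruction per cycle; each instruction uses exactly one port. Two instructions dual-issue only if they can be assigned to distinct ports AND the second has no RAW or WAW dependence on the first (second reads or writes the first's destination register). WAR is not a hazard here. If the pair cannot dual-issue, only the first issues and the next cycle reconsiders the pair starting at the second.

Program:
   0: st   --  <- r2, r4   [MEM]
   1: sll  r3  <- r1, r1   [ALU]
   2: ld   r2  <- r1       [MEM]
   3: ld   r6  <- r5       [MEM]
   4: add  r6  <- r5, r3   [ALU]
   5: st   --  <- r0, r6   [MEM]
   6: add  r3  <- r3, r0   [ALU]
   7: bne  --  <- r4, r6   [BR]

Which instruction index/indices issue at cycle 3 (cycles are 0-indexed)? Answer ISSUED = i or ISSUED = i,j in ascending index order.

ISSUED = 4

  cy0 -> i0&i1 (st.MEM+sll.ALU) dual
  cy1 -> i2 (ld.MEM) no-port MEM/MEM
  cy2 -> i3 (ld.MEM) WAW r6
  cy3 -> i4 (add.ALU) RAW r6
  cy4 -> i5&i6 (st.MEM+add.ALU) dual
  cy5 -> i7 (bne.BR) tail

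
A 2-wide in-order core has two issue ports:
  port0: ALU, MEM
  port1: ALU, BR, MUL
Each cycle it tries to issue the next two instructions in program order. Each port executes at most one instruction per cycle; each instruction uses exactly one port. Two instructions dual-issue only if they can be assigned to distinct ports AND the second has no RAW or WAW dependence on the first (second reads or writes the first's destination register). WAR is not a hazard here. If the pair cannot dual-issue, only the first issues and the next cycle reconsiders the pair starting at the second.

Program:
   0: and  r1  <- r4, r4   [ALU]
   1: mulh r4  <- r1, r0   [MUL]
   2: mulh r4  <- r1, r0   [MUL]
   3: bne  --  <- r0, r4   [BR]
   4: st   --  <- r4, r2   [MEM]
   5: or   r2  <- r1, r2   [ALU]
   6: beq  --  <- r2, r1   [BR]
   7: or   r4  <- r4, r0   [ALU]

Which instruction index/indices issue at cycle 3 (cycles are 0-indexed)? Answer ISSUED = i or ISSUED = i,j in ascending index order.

ISSUED = 3,4

t=0 i0:and.ALU ; RAW r1
t=1 i1:mulh.MUL ; no-port MUL/MUL
t=2 i2:mulh.MUL ; no-port MUL/BR
t=3 i3+i4:bne.BR+st.MEM ; dual
t=4 i5:or.ALU ; RAW r2
t=5 i6+i7:beq.BR+or.ALU ; dual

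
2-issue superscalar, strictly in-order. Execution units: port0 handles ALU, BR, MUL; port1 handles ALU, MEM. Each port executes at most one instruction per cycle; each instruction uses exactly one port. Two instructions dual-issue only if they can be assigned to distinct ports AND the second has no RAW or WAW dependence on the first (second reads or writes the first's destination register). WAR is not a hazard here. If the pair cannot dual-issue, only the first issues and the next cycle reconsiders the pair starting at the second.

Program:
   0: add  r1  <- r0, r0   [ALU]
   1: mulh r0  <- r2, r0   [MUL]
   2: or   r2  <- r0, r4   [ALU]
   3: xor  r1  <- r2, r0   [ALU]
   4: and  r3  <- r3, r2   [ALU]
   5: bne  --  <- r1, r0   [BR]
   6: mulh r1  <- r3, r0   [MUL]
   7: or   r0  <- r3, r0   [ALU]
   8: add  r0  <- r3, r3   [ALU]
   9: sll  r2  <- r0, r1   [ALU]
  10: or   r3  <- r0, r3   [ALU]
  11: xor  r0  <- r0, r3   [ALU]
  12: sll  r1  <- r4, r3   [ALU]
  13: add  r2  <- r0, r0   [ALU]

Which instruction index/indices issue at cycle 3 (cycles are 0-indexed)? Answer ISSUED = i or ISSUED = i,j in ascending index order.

0. add mulh @i0&i1  | pair
1. or @i2  | RAW r2
2. xor and @i3&i4  | pair
3. bne @i5  | no-port BR/MUL
4. mulh or @i6&i7  | pair
5. add @i8  | RAW r0
6. sll or @i9&i10  | pair
7. xor sll @i11&i12  | pair
8. add @i13  | tail

ISSUED = 5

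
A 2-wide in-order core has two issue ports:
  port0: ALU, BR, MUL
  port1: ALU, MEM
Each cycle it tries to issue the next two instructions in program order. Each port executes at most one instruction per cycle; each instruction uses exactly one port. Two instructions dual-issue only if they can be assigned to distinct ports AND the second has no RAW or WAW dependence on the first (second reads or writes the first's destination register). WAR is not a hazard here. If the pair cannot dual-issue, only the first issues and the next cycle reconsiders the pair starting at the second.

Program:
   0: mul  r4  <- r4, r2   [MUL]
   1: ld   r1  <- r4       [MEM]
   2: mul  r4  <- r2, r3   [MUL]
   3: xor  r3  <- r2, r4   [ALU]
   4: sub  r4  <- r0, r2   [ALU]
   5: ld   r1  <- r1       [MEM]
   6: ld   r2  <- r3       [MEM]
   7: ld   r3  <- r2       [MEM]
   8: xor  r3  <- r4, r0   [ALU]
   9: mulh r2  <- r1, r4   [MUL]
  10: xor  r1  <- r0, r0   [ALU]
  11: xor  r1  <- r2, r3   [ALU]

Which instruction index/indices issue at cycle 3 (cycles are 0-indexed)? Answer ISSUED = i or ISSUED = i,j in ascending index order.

ISSUED = 5

c0: i0 mul.MUL  RAW r4
c1: i1,i2 ld.MEM/mul.MUL  pair
c2: i3,i4 xor.ALU/sub.ALU  pair
c3: i5 ld.MEM  no-port MEM/MEM
c4: i6 ld.MEM  no-port MEM/MEM
c5: i7 ld.MEM  WAW r3
c6: i8,i9 xor.ALU/mulh.MUL  pair
c7: i10 xor.ALU  WAW r1
c8: i11 xor.ALU  tail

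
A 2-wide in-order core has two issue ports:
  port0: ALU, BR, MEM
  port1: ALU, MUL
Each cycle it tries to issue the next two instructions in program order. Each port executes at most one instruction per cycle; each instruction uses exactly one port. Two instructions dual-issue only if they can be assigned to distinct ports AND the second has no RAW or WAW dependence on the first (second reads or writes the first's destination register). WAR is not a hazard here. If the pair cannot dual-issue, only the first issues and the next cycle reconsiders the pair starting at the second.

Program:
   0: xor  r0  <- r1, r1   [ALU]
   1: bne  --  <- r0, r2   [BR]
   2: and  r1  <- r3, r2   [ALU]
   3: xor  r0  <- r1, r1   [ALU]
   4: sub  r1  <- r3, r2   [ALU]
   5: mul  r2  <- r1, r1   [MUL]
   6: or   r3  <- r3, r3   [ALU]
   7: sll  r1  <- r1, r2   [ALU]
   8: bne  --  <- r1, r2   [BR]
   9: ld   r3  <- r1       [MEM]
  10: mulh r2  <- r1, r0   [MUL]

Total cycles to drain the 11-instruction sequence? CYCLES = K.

  cy0 -> i0 (xor.ALU) RAW r0
  cy1 -> i1,i2 (bne.BR+and.ALU) dual
  cy2 -> i3,i4 (xor.ALU+sub.ALU) dual
  cy3 -> i5,i6 (mul.MUL+or.ALU) dual
  cy4 -> i7 (sll.ALU) RAW r1
  cy5 -> i8 (bne.BR) no-port BR/MEM
  cy6 -> i9,i10 (ld.MEM+mulh.MUL) dual

CYCLES = 7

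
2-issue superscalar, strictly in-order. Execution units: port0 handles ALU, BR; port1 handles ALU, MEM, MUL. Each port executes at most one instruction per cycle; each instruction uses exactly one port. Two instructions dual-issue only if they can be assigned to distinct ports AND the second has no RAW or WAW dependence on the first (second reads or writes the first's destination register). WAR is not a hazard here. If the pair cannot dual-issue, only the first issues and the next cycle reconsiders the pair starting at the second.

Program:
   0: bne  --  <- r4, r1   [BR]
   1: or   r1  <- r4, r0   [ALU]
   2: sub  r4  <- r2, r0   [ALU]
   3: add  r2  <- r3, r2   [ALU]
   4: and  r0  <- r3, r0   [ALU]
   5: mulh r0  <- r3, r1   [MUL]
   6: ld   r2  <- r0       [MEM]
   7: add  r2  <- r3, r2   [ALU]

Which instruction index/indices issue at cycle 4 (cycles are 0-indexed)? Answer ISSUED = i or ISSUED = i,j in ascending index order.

ISSUED = 6

0. bne.BR+or.ALU @i0,i1  | pair
1. sub.ALU+add.ALU @i2,i3  | pair
2. and.ALU @i4  | WAW r0
3. mulh.MUL @i5  | no-port MUL/MEM
4. ld.MEM @i6  | RAW+WAW r2
5. add.ALU @i7  | tail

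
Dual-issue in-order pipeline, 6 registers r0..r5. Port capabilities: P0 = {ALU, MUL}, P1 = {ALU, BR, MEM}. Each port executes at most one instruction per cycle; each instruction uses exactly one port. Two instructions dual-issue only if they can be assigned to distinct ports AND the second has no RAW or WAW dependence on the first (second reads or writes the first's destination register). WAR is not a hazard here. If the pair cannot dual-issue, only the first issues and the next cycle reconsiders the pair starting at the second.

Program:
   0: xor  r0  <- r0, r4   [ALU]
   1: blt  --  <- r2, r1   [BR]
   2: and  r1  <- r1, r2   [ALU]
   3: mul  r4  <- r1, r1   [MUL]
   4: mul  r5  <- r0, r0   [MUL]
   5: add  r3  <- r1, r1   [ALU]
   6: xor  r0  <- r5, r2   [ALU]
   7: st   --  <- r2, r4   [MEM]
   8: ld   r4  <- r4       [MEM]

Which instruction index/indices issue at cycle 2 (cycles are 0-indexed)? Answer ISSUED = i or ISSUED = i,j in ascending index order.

  cy0 -> i0,i1 (xor blt) pair
  cy1 -> i2 (and) RAW r1
  cy2 -> i3 (mul) no-port MUL/MUL
  cy3 -> i4,i5 (mul add) pair
  cy4 -> i6,i7 (xor st) pair
  cy5 -> i8 (ld) tail

ISSUED = 3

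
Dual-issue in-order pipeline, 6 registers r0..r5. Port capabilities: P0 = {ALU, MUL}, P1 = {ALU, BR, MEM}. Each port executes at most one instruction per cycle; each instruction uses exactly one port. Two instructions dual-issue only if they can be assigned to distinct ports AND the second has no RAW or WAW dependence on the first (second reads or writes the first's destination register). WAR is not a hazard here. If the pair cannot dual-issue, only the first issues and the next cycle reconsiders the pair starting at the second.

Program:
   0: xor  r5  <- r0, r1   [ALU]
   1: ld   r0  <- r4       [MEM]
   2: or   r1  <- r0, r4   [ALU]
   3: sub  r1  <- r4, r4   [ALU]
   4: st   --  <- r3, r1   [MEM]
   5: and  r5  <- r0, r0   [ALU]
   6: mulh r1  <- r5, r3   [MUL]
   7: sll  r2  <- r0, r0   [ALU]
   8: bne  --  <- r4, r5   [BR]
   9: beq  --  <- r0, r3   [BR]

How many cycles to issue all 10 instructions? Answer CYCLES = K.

c0: i0/i1 xor+ld  pair
c1: i2 or  WAW r1
c2: i3 sub  RAW r1
c3: i4/i5 st+and  pair
c4: i6/i7 mulh+sll  pair
c5: i8 bne  no-port BR/BR
c6: i9 beq  tail

CYCLES = 7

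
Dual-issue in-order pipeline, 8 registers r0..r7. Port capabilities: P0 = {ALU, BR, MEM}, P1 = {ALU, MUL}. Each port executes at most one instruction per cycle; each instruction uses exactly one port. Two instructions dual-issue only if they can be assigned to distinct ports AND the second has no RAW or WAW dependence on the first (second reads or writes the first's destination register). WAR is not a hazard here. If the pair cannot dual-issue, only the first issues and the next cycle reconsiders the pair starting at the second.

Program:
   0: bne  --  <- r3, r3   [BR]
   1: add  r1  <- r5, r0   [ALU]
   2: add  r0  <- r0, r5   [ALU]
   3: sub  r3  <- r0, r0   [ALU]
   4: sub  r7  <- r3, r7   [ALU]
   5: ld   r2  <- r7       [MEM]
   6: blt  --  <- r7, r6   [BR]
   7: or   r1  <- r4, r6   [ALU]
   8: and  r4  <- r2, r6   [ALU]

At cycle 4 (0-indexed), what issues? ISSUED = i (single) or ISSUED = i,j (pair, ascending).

0. bne add @i0&i1  | dual
1. add @i2  | RAW r0
2. sub @i3  | RAW r3
3. sub @i4  | RAW r7
4. ld @i5  | no-port MEM/BR
5. blt or @i6&i7  | dual
6. and @i8  | tail

ISSUED = 5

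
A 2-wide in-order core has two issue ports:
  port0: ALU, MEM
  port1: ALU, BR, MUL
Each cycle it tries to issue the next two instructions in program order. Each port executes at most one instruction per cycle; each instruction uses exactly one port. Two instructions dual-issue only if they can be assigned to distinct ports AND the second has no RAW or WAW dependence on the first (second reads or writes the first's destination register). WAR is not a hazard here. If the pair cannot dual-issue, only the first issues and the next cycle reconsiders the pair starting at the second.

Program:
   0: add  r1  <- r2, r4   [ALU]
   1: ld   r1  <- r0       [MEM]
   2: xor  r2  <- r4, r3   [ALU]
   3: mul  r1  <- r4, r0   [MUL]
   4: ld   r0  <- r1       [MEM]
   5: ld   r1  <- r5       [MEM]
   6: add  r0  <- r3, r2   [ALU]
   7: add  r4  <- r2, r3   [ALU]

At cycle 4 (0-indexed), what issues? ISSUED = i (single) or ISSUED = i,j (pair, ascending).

c0: i0 add  WAW r1
c1: i1&i2 ld xor  dual
c2: i3 mul  RAW r1
c3: i4 ld  no-port MEM/MEM
c4: i5&i6 ld add  dual
c5: i7 add  tail

ISSUED = 5,6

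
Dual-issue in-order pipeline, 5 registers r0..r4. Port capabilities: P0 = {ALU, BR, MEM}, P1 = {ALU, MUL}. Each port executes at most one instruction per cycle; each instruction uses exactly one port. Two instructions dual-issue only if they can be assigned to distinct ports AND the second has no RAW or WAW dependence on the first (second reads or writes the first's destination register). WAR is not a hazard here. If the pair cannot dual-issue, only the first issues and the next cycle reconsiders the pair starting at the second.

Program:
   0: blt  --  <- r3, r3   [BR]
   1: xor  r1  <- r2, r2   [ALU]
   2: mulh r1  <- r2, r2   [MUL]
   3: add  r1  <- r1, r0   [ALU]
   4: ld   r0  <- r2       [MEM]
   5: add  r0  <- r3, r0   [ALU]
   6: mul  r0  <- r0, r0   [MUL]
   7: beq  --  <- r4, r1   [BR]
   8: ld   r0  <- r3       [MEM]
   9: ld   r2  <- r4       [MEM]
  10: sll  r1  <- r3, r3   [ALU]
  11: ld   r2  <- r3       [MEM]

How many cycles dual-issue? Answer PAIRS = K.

PAIRS = 4

c0: i0,i1 blt+xor  2-wide
c1: i2 mulh  RAW+WAW r1
c2: i3,i4 add+ld  2-wide
c3: i5 add  RAW+WAW r0
c4: i6,i7 mul+beq  2-wide
c5: i8 ld  no-port MEM/MEM
c6: i9,i10 ld+sll  2-wide
c7: i11 ld  tail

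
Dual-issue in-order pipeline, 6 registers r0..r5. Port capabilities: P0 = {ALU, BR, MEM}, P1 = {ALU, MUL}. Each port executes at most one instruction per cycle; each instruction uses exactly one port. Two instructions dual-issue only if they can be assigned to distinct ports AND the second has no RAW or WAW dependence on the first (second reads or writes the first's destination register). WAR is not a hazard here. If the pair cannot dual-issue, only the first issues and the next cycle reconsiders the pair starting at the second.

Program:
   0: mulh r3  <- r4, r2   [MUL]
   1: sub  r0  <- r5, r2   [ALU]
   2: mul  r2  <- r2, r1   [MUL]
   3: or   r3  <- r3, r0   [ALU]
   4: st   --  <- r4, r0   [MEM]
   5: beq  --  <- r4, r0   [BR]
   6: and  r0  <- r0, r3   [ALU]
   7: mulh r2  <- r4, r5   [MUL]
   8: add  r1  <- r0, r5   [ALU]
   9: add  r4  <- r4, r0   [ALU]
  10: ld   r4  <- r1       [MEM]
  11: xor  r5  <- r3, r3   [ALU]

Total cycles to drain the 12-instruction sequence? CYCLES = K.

  cy0 -> i0&i1 (mulh.MUL+sub.ALU) 2-wide
  cy1 -> i2&i3 (mul.MUL+or.ALU) 2-wide
  cy2 -> i4 (st.MEM) no-port MEM/BR
  cy3 -> i5&i6 (beq.BR+and.ALU) 2-wide
  cy4 -> i7&i8 (mulh.MUL+add.ALU) 2-wide
  cy5 -> i9 (add.ALU) WAW r4
  cy6 -> i10&i11 (ld.MEM+xor.ALU) 2-wide

CYCLES = 7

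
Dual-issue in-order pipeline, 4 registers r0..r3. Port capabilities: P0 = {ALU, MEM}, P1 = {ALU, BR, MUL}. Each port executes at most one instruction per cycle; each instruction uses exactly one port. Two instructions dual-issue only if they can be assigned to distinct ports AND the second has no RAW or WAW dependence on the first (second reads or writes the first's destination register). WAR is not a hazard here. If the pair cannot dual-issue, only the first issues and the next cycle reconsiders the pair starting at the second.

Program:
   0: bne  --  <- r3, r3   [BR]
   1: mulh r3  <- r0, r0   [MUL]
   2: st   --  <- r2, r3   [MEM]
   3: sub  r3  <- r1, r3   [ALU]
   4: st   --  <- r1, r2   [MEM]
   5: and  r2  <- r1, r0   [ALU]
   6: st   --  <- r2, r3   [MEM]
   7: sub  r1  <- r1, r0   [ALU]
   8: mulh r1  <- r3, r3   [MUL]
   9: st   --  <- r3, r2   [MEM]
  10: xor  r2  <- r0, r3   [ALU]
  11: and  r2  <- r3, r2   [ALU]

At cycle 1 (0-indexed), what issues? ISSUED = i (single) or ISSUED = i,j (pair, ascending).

ISSUED = 1

0. bne.BR @i0  | no-port BR/MUL
1. mulh.MUL @i1  | RAW r3
2. st.MEM+sub.ALU @i2+i3  | 2-wide
3. st.MEM+and.ALU @i4+i5  | 2-wide
4. st.MEM+sub.ALU @i6+i7  | 2-wide
5. mulh.MUL+st.MEM @i8+i9  | 2-wide
6. xor.ALU @i10  | RAW+WAW r2
7. and.ALU @i11  | tail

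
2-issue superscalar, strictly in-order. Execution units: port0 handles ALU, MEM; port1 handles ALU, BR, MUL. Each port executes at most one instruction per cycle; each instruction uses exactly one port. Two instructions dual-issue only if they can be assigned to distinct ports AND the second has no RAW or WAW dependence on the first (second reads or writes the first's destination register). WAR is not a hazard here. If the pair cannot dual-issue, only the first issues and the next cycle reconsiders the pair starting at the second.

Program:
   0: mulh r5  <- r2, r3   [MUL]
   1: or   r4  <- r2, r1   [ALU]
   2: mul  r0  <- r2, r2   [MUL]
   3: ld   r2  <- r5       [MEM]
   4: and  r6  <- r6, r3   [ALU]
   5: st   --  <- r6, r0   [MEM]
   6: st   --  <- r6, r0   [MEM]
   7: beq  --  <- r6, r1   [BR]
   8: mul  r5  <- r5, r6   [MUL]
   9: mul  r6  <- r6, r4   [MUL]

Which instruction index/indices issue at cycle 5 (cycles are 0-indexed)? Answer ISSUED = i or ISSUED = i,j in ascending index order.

ISSUED = 8

  cy0 -> i0/i1 (mulh.MUL or.ALU) dual
  cy1 -> i2/i3 (mul.MUL ld.MEM) dual
  cy2 -> i4 (and.ALU) RAW r6
  cy3 -> i5 (st.MEM) no-port MEM/MEM
  cy4 -> i6/i7 (st.MEM beq.BR) dual
  cy5 -> i8 (mul.MUL) no-port MUL/MUL
  cy6 -> i9 (mul.MUL) tail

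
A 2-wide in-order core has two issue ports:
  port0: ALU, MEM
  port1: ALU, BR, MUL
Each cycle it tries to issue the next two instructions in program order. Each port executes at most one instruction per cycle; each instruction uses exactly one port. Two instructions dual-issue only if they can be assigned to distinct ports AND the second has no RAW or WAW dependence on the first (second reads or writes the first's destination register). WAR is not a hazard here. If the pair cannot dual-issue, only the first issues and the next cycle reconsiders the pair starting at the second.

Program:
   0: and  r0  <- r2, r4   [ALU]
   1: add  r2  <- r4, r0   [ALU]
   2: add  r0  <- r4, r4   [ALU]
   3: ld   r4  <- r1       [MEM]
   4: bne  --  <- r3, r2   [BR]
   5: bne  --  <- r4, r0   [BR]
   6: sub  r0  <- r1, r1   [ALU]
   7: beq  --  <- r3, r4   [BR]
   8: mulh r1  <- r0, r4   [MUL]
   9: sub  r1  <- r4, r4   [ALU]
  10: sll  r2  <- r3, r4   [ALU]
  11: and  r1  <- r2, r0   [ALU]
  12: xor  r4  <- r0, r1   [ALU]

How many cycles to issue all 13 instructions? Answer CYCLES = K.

0. and.ALU @i0  | RAW r0
1. add.ALU;add.ALU @i1,i2  | dual
2. ld.MEM;bne.BR @i3,i4  | dual
3. bne.BR;sub.ALU @i5,i6  | dual
4. beq.BR @i7  | no-port BR/MUL
5. mulh.MUL @i8  | WAW r1
6. sub.ALU;sll.ALU @i9,i10  | dual
7. and.ALU @i11  | RAW r1
8. xor.ALU @i12  | tail

CYCLES = 9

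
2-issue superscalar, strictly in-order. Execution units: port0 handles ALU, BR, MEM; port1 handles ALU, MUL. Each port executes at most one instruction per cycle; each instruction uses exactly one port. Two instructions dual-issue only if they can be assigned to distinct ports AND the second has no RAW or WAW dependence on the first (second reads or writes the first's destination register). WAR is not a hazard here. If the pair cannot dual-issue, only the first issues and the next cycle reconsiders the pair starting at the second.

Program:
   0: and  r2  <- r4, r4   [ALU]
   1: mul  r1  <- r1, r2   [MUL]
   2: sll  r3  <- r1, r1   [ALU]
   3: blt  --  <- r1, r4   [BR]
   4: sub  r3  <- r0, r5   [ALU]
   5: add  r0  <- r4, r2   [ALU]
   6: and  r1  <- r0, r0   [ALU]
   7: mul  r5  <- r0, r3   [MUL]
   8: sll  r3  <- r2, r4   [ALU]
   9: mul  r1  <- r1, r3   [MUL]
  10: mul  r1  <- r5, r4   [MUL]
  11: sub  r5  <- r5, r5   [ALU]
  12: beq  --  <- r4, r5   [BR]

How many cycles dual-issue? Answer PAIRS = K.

PAIRS = 4

c0: i0 and.ALU  RAW r2
c1: i1 mul.MUL  RAW r1
c2: i2&i3 sll.ALU blt.BR  2-wide
c3: i4&i5 sub.ALU add.ALU  2-wide
c4: i6&i7 and.ALU mul.MUL  2-wide
c5: i8 sll.ALU  RAW r3
c6: i9 mul.MUL  no-port MUL/MUL
c7: i10&i11 mul.MUL sub.ALU  2-wide
c8: i12 beq.BR  tail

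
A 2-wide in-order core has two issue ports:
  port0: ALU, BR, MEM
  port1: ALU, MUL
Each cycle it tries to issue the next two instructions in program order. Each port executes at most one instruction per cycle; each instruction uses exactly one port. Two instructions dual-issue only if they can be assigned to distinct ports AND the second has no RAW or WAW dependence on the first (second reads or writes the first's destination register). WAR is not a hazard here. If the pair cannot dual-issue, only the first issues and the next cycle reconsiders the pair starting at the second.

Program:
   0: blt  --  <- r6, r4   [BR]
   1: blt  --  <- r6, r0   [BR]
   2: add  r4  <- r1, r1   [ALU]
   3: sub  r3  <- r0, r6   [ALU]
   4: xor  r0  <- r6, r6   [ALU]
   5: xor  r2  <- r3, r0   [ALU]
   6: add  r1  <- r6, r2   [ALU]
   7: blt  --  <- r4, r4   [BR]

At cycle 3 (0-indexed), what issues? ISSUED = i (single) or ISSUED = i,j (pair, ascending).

ISSUED = 5

[0] i0  blt  -- no-port BR/BR
[1] i1/i2  blt+add  -- dual
[2] i3/i4  sub+xor  -- dual
[3] i5  xor  -- RAW r2
[4] i6/i7  add+blt  -- dual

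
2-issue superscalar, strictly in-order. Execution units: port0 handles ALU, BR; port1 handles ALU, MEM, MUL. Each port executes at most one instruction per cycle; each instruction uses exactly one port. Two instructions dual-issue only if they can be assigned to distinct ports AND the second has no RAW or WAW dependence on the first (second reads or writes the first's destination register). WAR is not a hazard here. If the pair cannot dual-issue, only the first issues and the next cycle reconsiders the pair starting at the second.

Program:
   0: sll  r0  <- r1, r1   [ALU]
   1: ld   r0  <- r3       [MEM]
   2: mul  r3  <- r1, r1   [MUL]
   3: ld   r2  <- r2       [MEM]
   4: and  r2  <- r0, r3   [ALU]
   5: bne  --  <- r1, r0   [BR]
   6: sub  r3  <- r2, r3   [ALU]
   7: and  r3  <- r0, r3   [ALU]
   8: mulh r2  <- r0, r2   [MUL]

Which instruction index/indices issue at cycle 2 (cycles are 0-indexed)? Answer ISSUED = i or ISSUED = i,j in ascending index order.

ISSUED = 2

  cy0 -> i0 (sll.ALU) WAW r0
  cy1 -> i1 (ld.MEM) no-port MEM/MUL
  cy2 -> i2 (mul.MUL) no-port MUL/MEM
  cy3 -> i3 (ld.MEM) WAW r2
  cy4 -> i4,i5 (and.ALU bne.BR) 2-wide
  cy5 -> i6 (sub.ALU) RAW+WAW r3
  cy6 -> i7,i8 (and.ALU mulh.MUL) 2-wide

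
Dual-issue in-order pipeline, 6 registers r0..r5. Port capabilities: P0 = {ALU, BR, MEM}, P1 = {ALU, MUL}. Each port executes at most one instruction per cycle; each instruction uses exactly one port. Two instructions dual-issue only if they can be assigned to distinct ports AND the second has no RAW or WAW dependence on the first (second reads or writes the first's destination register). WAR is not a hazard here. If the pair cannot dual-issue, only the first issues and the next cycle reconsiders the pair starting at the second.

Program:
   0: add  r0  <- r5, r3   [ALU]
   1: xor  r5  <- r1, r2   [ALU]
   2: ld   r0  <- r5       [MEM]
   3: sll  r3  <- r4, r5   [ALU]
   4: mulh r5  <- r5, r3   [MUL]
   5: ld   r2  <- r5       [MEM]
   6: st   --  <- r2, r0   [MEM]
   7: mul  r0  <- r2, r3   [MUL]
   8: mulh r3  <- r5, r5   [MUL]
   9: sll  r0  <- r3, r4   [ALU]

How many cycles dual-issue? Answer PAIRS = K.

PAIRS = 3

#0 head=0: add/xor i0/i1 pair
#1 head=2: ld/sll i2/i3 pair
#2 head=4: mulh i4 RAW r5
#3 head=5: ld i5 no-port MEM/MEM
#4 head=6: st/mul i6/i7 pair
#5 head=8: mulh i8 RAW r3
#6 head=9: sll i9 tail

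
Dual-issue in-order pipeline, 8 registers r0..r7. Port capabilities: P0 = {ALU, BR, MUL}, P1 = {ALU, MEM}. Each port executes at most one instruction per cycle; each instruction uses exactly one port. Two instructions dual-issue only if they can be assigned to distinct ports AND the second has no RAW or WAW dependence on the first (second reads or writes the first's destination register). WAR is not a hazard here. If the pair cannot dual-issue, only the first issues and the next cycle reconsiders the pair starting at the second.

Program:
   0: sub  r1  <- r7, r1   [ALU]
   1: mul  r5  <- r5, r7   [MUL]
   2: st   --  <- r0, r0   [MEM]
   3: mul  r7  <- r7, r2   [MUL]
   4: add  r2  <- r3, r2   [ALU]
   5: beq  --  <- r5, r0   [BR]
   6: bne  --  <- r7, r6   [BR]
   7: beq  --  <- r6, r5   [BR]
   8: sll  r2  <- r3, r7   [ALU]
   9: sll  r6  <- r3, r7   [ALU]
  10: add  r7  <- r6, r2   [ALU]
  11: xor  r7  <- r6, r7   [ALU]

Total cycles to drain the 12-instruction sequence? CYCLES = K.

  cy0 -> i0&i1 (sub.ALU;mul.MUL) 2-wide
  cy1 -> i2&i3 (st.MEM;mul.MUL) 2-wide
  cy2 -> i4&i5 (add.ALU;beq.BR) 2-wide
  cy3 -> i6 (bne.BR) no-port BR/BR
  cy4 -> i7&i8 (beq.BR;sll.ALU) 2-wide
  cy5 -> i9 (sll.ALU) RAW r6
  cy6 -> i10 (add.ALU) RAW+WAW r7
  cy7 -> i11 (xor.ALU) tail

CYCLES = 8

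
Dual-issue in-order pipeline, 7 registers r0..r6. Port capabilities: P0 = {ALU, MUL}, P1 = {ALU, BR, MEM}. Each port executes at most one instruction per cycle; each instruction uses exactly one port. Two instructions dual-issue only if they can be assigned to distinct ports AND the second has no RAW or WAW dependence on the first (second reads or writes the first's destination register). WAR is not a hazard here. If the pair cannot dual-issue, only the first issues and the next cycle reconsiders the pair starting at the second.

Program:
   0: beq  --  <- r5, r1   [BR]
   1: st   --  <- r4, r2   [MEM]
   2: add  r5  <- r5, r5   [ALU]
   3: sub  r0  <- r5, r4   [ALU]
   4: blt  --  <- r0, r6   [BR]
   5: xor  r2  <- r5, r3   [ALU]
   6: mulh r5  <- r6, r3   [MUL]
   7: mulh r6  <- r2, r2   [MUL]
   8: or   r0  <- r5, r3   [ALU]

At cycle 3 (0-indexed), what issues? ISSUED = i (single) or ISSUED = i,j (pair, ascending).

ISSUED = 4,5

0. beq.BR @i0  | no-port BR/MEM
1. st.MEM add.ALU @i1,i2  | dual
2. sub.ALU @i3  | RAW r0
3. blt.BR xor.ALU @i4,i5  | dual
4. mulh.MUL @i6  | no-port MUL/MUL
5. mulh.MUL or.ALU @i7,i8  | dual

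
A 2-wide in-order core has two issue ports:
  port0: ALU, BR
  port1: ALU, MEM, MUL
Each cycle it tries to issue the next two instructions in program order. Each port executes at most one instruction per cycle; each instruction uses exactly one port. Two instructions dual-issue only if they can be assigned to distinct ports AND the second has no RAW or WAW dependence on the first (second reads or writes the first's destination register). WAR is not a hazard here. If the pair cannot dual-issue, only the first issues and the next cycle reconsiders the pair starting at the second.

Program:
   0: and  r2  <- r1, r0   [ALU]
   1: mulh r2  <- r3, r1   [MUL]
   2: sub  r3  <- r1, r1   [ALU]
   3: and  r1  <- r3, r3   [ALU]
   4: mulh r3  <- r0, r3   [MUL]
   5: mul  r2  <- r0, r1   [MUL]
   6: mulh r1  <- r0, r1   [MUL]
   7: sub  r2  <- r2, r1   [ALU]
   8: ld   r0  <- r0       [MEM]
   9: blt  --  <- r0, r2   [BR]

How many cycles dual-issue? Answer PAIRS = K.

#0 head=0: and.ALU i0 WAW r2
#1 head=1: mulh.MUL;sub.ALU i1+i2 pair
#2 head=3: and.ALU;mulh.MUL i3+i4 pair
#3 head=5: mul.MUL i5 no-port MUL/MUL
#4 head=6: mulh.MUL i6 RAW r1
#5 head=7: sub.ALU;ld.MEM i7+i8 pair
#6 head=9: blt.BR i9 tail

PAIRS = 3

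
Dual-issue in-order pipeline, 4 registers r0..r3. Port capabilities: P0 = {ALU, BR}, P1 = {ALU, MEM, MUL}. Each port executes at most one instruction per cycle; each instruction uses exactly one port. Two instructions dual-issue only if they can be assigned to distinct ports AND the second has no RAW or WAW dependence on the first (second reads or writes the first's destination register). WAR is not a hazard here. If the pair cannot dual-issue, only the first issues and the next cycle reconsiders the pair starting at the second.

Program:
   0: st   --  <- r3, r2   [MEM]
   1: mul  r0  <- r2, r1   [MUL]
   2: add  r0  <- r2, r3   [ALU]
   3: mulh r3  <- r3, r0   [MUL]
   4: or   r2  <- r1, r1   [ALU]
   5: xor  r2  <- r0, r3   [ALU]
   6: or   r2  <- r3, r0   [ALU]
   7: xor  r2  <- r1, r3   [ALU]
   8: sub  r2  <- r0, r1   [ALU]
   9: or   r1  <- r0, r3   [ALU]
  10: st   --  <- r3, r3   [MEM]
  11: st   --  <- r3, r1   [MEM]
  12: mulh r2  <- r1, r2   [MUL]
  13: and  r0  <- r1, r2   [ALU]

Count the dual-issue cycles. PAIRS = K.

PAIRS = 2

#0 head=0: st.MEM i0 no-port MEM/MUL
#1 head=1: mul.MUL i1 WAW r0
#2 head=2: add.ALU i2 RAW r0
#3 head=3: mulh.MUL or.ALU i3,i4 pair
#4 head=5: xor.ALU i5 WAW r2
#5 head=6: or.ALU i6 WAW r2
#6 head=7: xor.ALU i7 WAW r2
#7 head=8: sub.ALU or.ALU i8,i9 pair
#8 head=10: st.MEM i10 no-port MEM/MEM
#9 head=11: st.MEM i11 no-port MEM/MUL
#10 head=12: mulh.MUL i12 RAW r2
#11 head=13: and.ALU i13 tail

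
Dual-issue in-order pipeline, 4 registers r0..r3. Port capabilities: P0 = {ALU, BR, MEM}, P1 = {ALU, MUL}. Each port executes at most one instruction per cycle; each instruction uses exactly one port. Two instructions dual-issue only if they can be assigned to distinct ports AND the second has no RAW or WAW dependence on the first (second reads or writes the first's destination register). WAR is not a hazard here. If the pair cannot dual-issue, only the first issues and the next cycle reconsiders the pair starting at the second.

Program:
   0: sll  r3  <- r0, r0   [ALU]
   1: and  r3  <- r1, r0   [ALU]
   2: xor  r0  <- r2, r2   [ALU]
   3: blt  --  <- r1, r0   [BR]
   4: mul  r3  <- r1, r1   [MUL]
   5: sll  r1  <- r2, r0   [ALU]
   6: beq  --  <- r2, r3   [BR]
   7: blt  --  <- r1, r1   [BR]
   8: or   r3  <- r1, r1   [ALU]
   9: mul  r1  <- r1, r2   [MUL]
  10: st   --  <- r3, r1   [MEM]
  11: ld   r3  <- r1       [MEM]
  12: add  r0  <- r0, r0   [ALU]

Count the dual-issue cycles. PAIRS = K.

PAIRS = 5

#0 head=0: sll.ALU i0 WAW r3
#1 head=1: and.ALU/xor.ALU i1/i2 2-wide
#2 head=3: blt.BR/mul.MUL i3/i4 2-wide
#3 head=5: sll.ALU/beq.BR i5/i6 2-wide
#4 head=7: blt.BR/or.ALU i7/i8 2-wide
#5 head=9: mul.MUL i9 RAW r1
#6 head=10: st.MEM i10 no-port MEM/MEM
#7 head=11: ld.MEM/add.ALU i11/i12 2-wide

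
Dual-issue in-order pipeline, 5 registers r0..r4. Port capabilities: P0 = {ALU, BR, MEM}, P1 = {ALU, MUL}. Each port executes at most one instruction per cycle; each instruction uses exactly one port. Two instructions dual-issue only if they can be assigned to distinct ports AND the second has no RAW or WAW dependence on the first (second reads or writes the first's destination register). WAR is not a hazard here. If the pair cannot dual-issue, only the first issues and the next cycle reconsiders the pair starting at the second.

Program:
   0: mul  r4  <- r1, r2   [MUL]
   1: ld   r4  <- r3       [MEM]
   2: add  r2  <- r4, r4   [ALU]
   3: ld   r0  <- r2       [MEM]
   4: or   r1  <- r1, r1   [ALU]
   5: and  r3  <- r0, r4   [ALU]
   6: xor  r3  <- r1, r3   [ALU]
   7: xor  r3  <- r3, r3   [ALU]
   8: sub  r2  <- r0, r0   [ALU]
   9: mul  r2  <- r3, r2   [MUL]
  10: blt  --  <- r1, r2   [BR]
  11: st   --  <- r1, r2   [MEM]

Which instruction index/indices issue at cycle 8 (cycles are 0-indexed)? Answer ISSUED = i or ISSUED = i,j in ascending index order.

#0 head=0: mul.MUL i0 WAW r4
#1 head=1: ld.MEM i1 RAW r4
#2 head=2: add.ALU i2 RAW r2
#3 head=3: ld.MEM+or.ALU i3/i4 2-wide
#4 head=5: and.ALU i5 RAW+WAW r3
#5 head=6: xor.ALU i6 RAW+WAW r3
#6 head=7: xor.ALU+sub.ALU i7/i8 2-wide
#7 head=9: mul.MUL i9 RAW r2
#8 head=10: blt.BR i10 no-port BR/MEM
#9 head=11: st.MEM i11 tail

ISSUED = 10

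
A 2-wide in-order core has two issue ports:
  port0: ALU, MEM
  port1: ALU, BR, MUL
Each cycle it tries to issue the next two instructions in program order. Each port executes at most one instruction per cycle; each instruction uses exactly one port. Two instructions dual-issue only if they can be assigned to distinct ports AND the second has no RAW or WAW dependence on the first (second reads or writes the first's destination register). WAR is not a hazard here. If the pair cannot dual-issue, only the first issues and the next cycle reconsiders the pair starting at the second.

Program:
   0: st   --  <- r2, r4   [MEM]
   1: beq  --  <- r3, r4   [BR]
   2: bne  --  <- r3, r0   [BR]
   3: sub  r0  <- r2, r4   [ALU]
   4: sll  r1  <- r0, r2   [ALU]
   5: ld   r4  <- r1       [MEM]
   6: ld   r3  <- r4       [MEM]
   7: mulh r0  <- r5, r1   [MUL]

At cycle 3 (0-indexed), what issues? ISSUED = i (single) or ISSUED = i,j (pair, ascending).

0. st/beq @i0,i1  | dual
1. bne/sub @i2,i3  | dual
2. sll @i4  | RAW r1
3. ld @i5  | no-port MEM/MEM
4. ld/mulh @i6,i7  | dual

ISSUED = 5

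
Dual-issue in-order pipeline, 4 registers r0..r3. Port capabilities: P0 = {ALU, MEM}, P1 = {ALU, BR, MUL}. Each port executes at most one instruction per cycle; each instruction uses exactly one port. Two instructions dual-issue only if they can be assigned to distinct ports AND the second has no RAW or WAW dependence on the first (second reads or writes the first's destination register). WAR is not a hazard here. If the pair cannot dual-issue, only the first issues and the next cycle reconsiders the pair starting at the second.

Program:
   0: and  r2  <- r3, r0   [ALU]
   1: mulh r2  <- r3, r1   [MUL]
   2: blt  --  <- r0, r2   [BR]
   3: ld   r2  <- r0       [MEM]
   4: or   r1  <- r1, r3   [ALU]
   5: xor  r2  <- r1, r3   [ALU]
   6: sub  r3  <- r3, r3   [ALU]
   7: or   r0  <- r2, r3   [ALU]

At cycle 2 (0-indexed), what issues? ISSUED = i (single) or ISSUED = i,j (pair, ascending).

ISSUED = 2,3

#0 head=0: and i0 WAW r2
#1 head=1: mulh i1 no-port MUL/BR
#2 head=2: blt ld i2&i3 2-wide
#3 head=4: or i4 RAW r1
#4 head=5: xor sub i5&i6 2-wide
#5 head=7: or i7 tail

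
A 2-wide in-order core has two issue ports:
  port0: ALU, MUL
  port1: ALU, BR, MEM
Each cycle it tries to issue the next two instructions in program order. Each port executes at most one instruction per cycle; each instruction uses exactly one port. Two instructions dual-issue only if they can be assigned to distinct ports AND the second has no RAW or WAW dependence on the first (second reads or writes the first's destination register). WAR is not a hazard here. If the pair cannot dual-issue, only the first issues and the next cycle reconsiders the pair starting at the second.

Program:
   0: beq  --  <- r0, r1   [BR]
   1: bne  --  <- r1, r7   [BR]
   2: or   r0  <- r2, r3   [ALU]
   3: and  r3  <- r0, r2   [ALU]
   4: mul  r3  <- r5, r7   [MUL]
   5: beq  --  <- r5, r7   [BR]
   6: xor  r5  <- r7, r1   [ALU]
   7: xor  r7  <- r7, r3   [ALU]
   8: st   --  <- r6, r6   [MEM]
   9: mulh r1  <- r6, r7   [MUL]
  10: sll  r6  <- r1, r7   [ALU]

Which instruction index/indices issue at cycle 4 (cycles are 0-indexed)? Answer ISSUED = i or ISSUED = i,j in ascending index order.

ISSUED = 6,7

[0] i0  beq.BR  -- no-port BR/BR
[1] i1/i2  bne.BR or.ALU  -- pair
[2] i3  and.ALU  -- WAW r3
[3] i4/i5  mul.MUL beq.BR  -- pair
[4] i6/i7  xor.ALU xor.ALU  -- pair
[5] i8/i9  st.MEM mulh.MUL  -- pair
[6] i10  sll.ALU  -- tail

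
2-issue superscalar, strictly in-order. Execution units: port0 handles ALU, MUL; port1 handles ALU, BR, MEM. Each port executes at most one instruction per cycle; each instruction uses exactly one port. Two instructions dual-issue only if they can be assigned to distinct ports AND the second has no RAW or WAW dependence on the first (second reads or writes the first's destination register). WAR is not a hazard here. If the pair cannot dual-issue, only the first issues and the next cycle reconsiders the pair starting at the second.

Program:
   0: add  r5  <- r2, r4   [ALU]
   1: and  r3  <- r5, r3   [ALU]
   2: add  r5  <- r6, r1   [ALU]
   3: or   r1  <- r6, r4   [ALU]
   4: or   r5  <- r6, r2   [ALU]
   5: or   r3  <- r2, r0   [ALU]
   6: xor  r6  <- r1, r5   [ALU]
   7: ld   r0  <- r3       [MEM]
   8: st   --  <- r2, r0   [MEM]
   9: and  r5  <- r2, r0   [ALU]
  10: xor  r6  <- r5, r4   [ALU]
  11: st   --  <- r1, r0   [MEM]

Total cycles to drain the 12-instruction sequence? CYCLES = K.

#0 head=0: add.ALU i0 RAW r5
#1 head=1: and.ALU add.ALU i1+i2 dual
#2 head=3: or.ALU or.ALU i3+i4 dual
#3 head=5: or.ALU xor.ALU i5+i6 dual
#4 head=7: ld.MEM i7 no-port MEM/MEM
#5 head=8: st.MEM and.ALU i8+i9 dual
#6 head=10: xor.ALU st.MEM i10+i11 dual

CYCLES = 7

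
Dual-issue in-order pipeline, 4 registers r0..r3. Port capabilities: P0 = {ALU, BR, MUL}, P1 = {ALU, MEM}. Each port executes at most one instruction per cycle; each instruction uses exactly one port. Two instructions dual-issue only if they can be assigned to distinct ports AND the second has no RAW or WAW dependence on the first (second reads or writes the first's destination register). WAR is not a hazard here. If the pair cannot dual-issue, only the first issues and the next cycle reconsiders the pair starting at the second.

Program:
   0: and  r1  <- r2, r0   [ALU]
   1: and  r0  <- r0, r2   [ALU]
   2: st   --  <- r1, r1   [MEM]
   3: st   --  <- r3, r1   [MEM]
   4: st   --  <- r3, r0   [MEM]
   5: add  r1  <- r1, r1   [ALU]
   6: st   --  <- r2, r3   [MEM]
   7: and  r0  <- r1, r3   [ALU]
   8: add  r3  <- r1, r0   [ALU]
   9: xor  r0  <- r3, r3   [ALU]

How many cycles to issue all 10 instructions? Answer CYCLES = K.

CYCLES = 7

0. and.ALU+and.ALU @i0,i1  | 2-wide
1. st.MEM @i2  | no-port MEM/MEM
2. st.MEM @i3  | no-port MEM/MEM
3. st.MEM+add.ALU @i4,i5  | 2-wide
4. st.MEM+and.ALU @i6,i7  | 2-wide
5. add.ALU @i8  | RAW r3
6. xor.ALU @i9  | tail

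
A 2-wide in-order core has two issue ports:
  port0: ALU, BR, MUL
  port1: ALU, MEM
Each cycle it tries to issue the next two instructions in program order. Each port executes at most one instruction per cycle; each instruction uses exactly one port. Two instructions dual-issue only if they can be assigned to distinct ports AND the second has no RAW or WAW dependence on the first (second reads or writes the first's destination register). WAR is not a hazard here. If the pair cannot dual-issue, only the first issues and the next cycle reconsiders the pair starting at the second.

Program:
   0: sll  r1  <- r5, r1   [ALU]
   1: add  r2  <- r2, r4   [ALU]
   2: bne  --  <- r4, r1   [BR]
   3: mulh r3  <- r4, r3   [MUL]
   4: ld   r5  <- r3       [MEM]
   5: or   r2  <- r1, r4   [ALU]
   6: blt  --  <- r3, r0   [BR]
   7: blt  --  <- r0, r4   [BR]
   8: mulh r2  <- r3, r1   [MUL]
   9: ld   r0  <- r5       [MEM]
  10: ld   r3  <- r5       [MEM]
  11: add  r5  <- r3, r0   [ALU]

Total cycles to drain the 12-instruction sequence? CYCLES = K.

0. sll+add @i0/i1  | dual
1. bne @i2  | no-port BR/MUL
2. mulh @i3  | RAW r3
3. ld+or @i4/i5  | dual
4. blt @i6  | no-port BR/BR
5. blt @i7  | no-port BR/MUL
6. mulh+ld @i8/i9  | dual
7. ld @i10  | RAW r3
8. add @i11  | tail

CYCLES = 9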